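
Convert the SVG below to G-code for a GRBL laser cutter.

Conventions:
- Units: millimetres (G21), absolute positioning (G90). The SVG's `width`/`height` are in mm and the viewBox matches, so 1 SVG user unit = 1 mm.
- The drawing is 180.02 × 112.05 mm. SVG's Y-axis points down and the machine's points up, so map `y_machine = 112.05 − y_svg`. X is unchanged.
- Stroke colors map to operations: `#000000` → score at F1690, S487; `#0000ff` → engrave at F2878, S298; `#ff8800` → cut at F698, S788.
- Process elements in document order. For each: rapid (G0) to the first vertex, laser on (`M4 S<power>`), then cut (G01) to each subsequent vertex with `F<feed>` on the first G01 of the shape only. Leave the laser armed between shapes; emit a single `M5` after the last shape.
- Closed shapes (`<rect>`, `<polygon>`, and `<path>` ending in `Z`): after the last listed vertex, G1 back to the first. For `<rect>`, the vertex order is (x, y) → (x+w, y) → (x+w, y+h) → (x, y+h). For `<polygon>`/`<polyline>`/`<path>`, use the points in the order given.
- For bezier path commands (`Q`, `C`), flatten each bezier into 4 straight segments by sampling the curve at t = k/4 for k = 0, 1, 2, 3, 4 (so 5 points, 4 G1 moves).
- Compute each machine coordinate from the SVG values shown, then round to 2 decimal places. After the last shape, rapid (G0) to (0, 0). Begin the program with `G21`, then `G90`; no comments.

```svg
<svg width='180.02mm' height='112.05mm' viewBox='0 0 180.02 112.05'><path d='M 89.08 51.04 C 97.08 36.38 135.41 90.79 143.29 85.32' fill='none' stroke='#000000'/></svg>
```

G21
G90
G0 X89.08 Y61.01
M4 S487
G01 X99.82 Y61.07 F1690
G01 X116.23 Y47.32
G01 X132.62 Y31.84
G01 X143.29 Y26.73
M5
G0 X0.00 Y0.00

viewBox `0 0 180.02 112.05` with mm width/height → 1 unit = 1 mm. Flip: y_m = 112.05 − y_svg.

**Shape 1** — `<path>` cubic bezier, stroke `#000000` → score (S487, F1690). Control points (SVG): P0=(89.08,51.04), P1=(97.08,36.38), P2=(135.41,90.79), P3=(143.29,85.32); sampled at t=k/4. Machine vertices: (89.08,61.01) → (99.82,61.07) → (116.23,47.32) → (132.62,31.84) → (143.29,26.73). Open path.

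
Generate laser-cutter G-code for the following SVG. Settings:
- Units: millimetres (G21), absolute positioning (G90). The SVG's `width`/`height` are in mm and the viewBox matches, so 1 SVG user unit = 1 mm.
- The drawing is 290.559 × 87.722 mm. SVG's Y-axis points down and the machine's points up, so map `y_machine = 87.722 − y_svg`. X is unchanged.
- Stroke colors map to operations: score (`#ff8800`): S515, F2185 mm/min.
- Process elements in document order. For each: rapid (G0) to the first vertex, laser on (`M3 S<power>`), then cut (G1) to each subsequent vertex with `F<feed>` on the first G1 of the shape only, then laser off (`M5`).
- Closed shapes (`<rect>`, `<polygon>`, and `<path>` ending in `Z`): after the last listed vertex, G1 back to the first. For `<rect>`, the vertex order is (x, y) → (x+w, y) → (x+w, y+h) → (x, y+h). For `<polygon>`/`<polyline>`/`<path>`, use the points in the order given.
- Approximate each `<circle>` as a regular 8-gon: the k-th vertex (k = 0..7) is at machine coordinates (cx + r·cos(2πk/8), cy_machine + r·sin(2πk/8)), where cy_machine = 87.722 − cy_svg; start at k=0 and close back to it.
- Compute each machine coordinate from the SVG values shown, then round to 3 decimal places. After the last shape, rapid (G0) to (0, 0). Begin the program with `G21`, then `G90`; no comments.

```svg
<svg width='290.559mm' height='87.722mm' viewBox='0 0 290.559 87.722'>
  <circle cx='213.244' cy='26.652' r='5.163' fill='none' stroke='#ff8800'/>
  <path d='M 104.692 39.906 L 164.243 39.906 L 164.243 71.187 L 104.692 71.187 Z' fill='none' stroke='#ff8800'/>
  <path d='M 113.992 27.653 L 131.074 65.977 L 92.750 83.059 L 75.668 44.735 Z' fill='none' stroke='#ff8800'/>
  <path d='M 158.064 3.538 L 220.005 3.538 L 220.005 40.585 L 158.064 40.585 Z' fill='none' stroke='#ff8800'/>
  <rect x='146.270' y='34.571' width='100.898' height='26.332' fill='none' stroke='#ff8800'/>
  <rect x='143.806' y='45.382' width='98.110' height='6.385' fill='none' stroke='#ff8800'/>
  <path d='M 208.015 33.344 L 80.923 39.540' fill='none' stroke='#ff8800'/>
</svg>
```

G21
G90
G0 X218.407 Y61.070
M3 S515
G1 X216.895 Y64.721 F2185
G1 X213.244 Y66.233
G1 X209.593 Y64.721
G1 X208.081 Y61.070
G1 X209.593 Y57.419
G1 X213.244 Y55.907
G1 X216.895 Y57.419
G1 X218.407 Y61.070
M5
G0 X104.692 Y47.816
M3 S515
G1 X164.243 Y47.816 F2185
G1 X164.243 Y16.535
G1 X104.692 Y16.535
G1 X104.692 Y47.816
M5
G0 X113.992 Y60.069
M3 S515
G1 X131.074 Y21.745 F2185
G1 X92.750 Y4.663
G1 X75.668 Y42.987
G1 X113.992 Y60.069
M5
G0 X158.064 Y84.184
M3 S515
G1 X220.005 Y84.184 F2185
G1 X220.005 Y47.137
G1 X158.064 Y47.137
G1 X158.064 Y84.184
M5
G0 X146.270 Y53.151
M3 S515
G1 X247.168 Y53.151 F2185
G1 X247.168 Y26.819
G1 X146.270 Y26.819
G1 X146.270 Y53.151
M5
G0 X143.806 Y42.340
M3 S515
G1 X241.916 Y42.340 F2185
G1 X241.916 Y35.955
G1 X143.806 Y35.955
G1 X143.806 Y42.340
M5
G0 X208.015 Y54.378
M3 S515
G1 X80.923 Y48.182 F2185
M5
G0 X0.000 Y0.000

Since the viewBox matches the mm dimensions, user units are millimetres directly. The only transform is the Y-flip y_m = 87.722 − y_svg.

Shape 1 is a circle drawn with `<circle>`. Its stroke #ff8800 means score at S515, F2185. After flipping Y the toolpath is (218.407,61.070) → (216.895,64.721) → (213.244,66.233) → (209.593,64.721) → (208.081,61.070) → (209.593,57.419) → (213.244,55.907) → (216.895,57.419) → (218.407,61.070), returning to the start.

Shape 2 is a rectangle drawn with `<path>`. Its stroke #ff8800 means score at S515, F2185. After flipping Y the toolpath is (104.692,47.816) → (164.243,47.816) → (164.243,16.535) → (104.692,16.535) → (104.692,47.816), returning to the start.

Shape 3 is a regular polygon drawn with `<path>`. Its stroke #ff8800 means score at S515, F2185. After flipping Y the toolpath is (113.992,60.069) → (131.074,21.745) → (92.750,4.663) → (75.668,42.987) → (113.992,60.069), returning to the start.

Shape 4 is a rectangle drawn with `<path>`. Its stroke #ff8800 means score at S515, F2185. After flipping Y the toolpath is (158.064,84.184) → (220.005,84.184) → (220.005,47.137) → (158.064,47.137) → (158.064,84.184), returning to the start.

Shape 5 is a rectangle drawn with `<rect>`. Its stroke #ff8800 means score at S515, F2185. After flipping Y the toolpath is (146.270,53.151) → (247.168,53.151) → (247.168,26.819) → (146.270,26.819) → (146.270,53.151), returning to the start.

Shape 6 is a rectangle drawn with `<rect>`. Its stroke #ff8800 means score at S515, F2185. After flipping Y the toolpath is (143.806,42.340) → (241.916,42.340) → (241.916,35.955) → (143.806,35.955) → (143.806,42.340), returning to the start.

Shape 7 is a line segment drawn with `<path>`. Its stroke #ff8800 means score at S515, F2185. After flipping Y the toolpath is (208.015,54.378) → (80.923,48.182).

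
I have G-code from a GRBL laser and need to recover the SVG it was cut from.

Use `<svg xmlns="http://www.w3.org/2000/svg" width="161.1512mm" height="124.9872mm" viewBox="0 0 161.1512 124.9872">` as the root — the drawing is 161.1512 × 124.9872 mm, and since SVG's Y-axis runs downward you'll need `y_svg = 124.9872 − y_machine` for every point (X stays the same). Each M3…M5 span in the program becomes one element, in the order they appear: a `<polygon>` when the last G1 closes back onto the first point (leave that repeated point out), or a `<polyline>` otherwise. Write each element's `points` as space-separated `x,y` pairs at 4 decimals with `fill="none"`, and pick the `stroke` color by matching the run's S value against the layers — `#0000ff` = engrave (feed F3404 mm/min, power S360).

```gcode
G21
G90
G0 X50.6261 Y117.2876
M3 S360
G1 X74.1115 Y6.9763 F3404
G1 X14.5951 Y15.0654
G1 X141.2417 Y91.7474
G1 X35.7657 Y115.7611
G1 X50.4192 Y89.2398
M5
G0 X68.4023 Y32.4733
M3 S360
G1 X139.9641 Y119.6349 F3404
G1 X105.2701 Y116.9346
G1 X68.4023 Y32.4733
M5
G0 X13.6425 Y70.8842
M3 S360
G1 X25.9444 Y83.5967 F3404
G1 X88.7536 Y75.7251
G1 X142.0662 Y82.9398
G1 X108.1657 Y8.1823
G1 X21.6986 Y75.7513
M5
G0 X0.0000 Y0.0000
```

<svg xmlns="http://www.w3.org/2000/svg" width="161.1512mm" height="124.9872mm" viewBox="0 0 161.1512 124.9872">
  <polyline points="50.6261,7.6996 74.1115,118.0109 14.5951,109.9218 141.2417,33.2398 35.7657,9.2261 50.4192,35.7474" fill="none" stroke="#0000ff"/>
  <polygon points="68.4023,92.5139 139.9641,5.3523 105.2701,8.0526" fill="none" stroke="#0000ff"/>
  <polyline points="13.6425,54.1030 25.9444,41.3905 88.7536,49.2621 142.0662,42.0474 108.1657,116.8049 21.6986,49.2359" fill="none" stroke="#0000ff"/>
</svg>

Each laser-on run becomes one SVG element. Flip Y back into SVG space with y_svg = 124.9872 − y_machine. Every run uses S360, so all elements get stroke `#0000ff` (engrave).

Run 1: The run is open, so emit a `<polyline>` with points (Y-flipped): 50.6261,7.6996 74.1115,118.0109 14.5951,109.9218 141.2417,33.2398 35.7657,9.2261 50.4192,35.7474.

Run 2: The run returns to its start, so emit a `<polygon>` with points (Y-flipped): 68.4023,92.5139 139.9641,5.3523 105.2701,8.0526.

Run 3: The run is open, so emit a `<polyline>` with points (Y-flipped): 13.6425,54.1030 25.9444,41.3905 88.7536,49.2621 142.0662,42.0474 108.1657,116.8049 21.6986,49.2359.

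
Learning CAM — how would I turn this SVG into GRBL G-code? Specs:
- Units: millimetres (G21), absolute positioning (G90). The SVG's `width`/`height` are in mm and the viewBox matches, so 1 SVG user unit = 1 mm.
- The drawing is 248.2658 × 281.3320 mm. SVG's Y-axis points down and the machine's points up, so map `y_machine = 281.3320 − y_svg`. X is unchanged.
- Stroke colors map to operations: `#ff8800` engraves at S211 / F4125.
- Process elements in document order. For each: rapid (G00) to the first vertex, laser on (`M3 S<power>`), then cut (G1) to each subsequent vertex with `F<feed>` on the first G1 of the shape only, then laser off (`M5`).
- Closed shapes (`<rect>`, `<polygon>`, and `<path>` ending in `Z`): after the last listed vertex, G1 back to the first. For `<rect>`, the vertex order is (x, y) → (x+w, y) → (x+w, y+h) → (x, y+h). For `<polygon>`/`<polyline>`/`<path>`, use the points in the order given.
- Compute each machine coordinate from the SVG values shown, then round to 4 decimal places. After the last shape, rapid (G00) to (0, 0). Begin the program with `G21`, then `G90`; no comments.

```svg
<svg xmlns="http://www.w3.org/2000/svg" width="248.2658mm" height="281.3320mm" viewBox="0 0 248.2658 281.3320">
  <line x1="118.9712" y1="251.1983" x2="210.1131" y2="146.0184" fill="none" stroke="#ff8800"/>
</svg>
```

G21
G90
G00 X118.9712 Y30.1337
M3 S211
G1 X210.1131 Y135.3136 F4125
M5
G00 X0.0000 Y0.0000

viewBox `0 0 248.2658 281.3320` with mm width/height → 1 unit = 1 mm. Flip: y_m = 281.3320 − y_svg.

**Shape 1** — `<line>` line segment, stroke `#ff8800` → engrave (S211, F4125). Machine vertices: (118.9712,30.1337) → (210.1131,135.3136). Open path.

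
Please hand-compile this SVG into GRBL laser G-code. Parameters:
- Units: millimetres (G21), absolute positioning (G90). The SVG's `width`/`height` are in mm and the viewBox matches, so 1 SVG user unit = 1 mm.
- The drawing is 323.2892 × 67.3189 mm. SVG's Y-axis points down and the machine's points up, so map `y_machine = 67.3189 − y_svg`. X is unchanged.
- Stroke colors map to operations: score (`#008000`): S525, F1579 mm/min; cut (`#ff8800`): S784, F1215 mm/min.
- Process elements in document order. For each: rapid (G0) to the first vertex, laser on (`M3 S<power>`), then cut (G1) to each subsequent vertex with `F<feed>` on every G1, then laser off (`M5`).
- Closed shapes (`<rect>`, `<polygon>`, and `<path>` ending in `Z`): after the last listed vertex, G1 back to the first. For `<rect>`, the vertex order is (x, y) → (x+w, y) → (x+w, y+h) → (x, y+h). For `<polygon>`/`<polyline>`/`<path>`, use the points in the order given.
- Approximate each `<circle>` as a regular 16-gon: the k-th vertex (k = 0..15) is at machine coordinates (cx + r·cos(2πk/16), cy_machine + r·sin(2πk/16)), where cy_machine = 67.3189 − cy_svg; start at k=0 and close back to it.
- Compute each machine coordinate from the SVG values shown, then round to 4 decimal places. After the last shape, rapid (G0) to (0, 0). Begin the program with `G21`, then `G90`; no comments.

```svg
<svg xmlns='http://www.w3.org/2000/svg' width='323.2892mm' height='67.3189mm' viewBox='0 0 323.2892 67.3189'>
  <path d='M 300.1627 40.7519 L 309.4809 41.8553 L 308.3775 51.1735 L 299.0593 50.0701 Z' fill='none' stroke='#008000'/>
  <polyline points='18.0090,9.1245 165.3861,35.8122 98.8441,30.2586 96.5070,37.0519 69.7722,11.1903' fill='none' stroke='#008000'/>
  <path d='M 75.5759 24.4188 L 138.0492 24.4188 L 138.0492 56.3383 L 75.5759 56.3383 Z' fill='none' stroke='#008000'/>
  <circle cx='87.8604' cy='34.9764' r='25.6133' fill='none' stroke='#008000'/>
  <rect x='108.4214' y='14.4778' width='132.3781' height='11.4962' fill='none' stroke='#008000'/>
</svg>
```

Since the viewBox matches the mm dimensions, user units are millimetres directly. The only transform is the Y-flip y_m = 67.3189 − y_svg.

Shape 1 is a regular polygon drawn with `<path>`. Its stroke #008000 means score at S525, F1579. After flipping Y the toolpath is (300.1627,26.5670) → (309.4809,25.4636) → (308.3775,16.1454) → (299.0593,17.2488) → (300.1627,26.5670), returning to the start.

Shape 2 is a open polyline drawn with `<polyline>`. Its stroke #008000 means score at S525, F1579. After flipping Y the toolpath is (18.0090,58.1944) → (165.3861,31.5067) → (98.8441,37.0603) → (96.5070,30.2670) → (69.7722,56.1286).

Shape 3 is a rectangle drawn with `<path>`. Its stroke #008000 means score at S525, F1579. After flipping Y the toolpath is (75.5759,42.9001) → (138.0492,42.9001) → (138.0492,10.9806) → (75.5759,10.9806) → (75.5759,42.9001), returning to the start.

Shape 4 is a circle drawn with `<circle>`. Its stroke #008000 means score at S525, F1579. After flipping Y the toolpath is (113.4737,32.3425) → (111.5240,42.1443) → (105.9717,50.4538) → (97.6622,56.0061) → (87.8604,57.9558) → (78.0586,56.0061) → (69.7491,50.4538) → (64.1968,42.1443) → (62.2471,32.3425) → (64.1968,22.5407) → (69.7491,14.2312) → (78.0586,8.6789) → (87.8604,6.7292) → (97.6622,8.6789) → (105.9717,14.2312) → (111.5240,22.5407) → (113.4737,32.3425), returning to the start.

Shape 5 is a rectangle drawn with `<rect>`. Its stroke #008000 means score at S525, F1579. After flipping Y the toolpath is (108.4214,52.8411) → (240.7995,52.8411) → (240.7995,41.3449) → (108.4214,41.3449) → (108.4214,52.8411), returning to the start.

G21
G90
G0 X300.1627 Y26.5670
M3 S525
G1 X309.4809 Y25.4636 F1579
G1 X308.3775 Y16.1454 F1579
G1 X299.0593 Y17.2488 F1579
G1 X300.1627 Y26.5670 F1579
M5
G0 X18.0090 Y58.1944
M3 S525
G1 X165.3861 Y31.5067 F1579
G1 X98.8441 Y37.0603 F1579
G1 X96.5070 Y30.2670 F1579
G1 X69.7722 Y56.1286 F1579
M5
G0 X75.5759 Y42.9001
M3 S525
G1 X138.0492 Y42.9001 F1579
G1 X138.0492 Y10.9806 F1579
G1 X75.5759 Y10.9806 F1579
G1 X75.5759 Y42.9001 F1579
M5
G0 X113.4737 Y32.3425
M3 S525
G1 X111.5240 Y42.1443 F1579
G1 X105.9717 Y50.4538 F1579
G1 X97.6622 Y56.0061 F1579
G1 X87.8604 Y57.9558 F1579
G1 X78.0586 Y56.0061 F1579
G1 X69.7491 Y50.4538 F1579
G1 X64.1968 Y42.1443 F1579
G1 X62.2471 Y32.3425 F1579
G1 X64.1968 Y22.5407 F1579
G1 X69.7491 Y14.2312 F1579
G1 X78.0586 Y8.6789 F1579
G1 X87.8604 Y6.7292 F1579
G1 X97.6622 Y8.6789 F1579
G1 X105.9717 Y14.2312 F1579
G1 X111.5240 Y22.5407 F1579
G1 X113.4737 Y32.3425 F1579
M5
G0 X108.4214 Y52.8411
M3 S525
G1 X240.7995 Y52.8411 F1579
G1 X240.7995 Y41.3449 F1579
G1 X108.4214 Y41.3449 F1579
G1 X108.4214 Y52.8411 F1579
M5
G0 X0.0000 Y0.0000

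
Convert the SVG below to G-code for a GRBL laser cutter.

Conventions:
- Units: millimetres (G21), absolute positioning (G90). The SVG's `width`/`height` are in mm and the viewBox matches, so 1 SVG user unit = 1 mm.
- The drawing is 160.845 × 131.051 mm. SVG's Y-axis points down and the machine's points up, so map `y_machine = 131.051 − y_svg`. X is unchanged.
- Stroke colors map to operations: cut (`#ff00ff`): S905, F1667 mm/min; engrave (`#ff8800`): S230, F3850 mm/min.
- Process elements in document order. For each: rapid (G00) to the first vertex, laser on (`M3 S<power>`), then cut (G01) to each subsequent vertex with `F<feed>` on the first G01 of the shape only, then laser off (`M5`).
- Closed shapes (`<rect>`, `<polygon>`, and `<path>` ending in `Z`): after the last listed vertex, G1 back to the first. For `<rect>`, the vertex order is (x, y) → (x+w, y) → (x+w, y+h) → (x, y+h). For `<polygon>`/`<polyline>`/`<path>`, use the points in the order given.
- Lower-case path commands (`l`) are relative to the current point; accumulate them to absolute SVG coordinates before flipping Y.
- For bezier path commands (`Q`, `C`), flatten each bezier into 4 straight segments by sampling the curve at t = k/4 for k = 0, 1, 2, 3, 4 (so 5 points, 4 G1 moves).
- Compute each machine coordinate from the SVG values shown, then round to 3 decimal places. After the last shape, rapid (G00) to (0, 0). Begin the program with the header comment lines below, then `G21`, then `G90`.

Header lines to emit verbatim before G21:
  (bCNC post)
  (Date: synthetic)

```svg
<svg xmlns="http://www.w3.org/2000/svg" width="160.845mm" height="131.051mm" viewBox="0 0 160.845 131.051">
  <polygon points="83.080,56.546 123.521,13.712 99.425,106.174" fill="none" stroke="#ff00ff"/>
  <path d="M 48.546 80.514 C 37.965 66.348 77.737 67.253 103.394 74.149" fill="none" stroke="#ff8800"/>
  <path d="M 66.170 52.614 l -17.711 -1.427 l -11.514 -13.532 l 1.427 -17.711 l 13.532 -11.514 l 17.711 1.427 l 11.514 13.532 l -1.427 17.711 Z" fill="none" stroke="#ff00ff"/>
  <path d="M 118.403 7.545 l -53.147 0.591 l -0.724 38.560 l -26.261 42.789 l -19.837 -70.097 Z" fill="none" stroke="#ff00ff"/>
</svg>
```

(bCNC post)
(Date: synthetic)
G21
G90
G00 X83.080 Y74.505
M3 S905
G01 X123.521 Y117.339 F1667
G01 X99.425 Y24.877
G01 X83.080 Y74.505
M5
G00 X48.546 Y50.537
M3 S230
G01 X49.044 Y58.478 F3850
G01 X62.381 Y61.618
G01 X82.512 Y60.809
G01 X103.394 Y56.902
M5
G00 X66.170 Y78.437
M3 S905
G01 X48.459 Y79.864 F1667
G01 X36.945 Y93.396
G01 X38.372 Y111.107
G01 X51.904 Y122.621
G01 X69.615 Y121.194
G01 X81.129 Y107.662
G01 X79.702 Y89.951
G01 X66.170 Y78.437
M5
G00 X118.403 Y123.506
M3 S905
G01 X65.256 Y122.915 F1667
G01 X64.532 Y84.355
G01 X38.271 Y41.566
G01 X18.434 Y111.663
G01 X118.403 Y123.506
M5
G00 X0.000 Y0.000

Since the viewBox matches the mm dimensions, user units are millimetres directly. The only transform is the Y-flip y_m = 131.051 − y_svg.

Shape 1 is a closed polygon drawn with `<polygon>`. Its stroke #ff00ff means cut at S905, F1667. After flipping Y the toolpath is (83.080,74.505) → (123.521,117.339) → (99.425,24.877) → (83.080,74.505), returning to the start.

Shape 2 is a cubic bezier drawn with `<path>`. Its stroke #ff8800 means engrave at S230, F3850. After flipping Y the toolpath is (48.546,50.537) → (49.044,58.478) → (62.381,61.618) → (82.512,60.809) → (103.394,56.902).

Shape 3 is a regular polygon drawn with `<path>`. Its stroke #ff00ff means cut at S905, F1667. After flipping Y the toolpath is (66.170,78.437) → (48.459,79.864) → (36.945,93.396) → (38.372,111.107) → (51.904,122.621) → (69.615,121.194) → (81.129,107.662) → (79.702,89.951) → (66.170,78.437), returning to the start.

Shape 4 is a closed polygon drawn with `<path>`. Its stroke #ff00ff means cut at S905, F1667. After flipping Y the toolpath is (118.403,123.506) → (65.256,122.915) → (64.532,84.355) → (38.271,41.566) → (18.434,111.663) → (118.403,123.506), returning to the start.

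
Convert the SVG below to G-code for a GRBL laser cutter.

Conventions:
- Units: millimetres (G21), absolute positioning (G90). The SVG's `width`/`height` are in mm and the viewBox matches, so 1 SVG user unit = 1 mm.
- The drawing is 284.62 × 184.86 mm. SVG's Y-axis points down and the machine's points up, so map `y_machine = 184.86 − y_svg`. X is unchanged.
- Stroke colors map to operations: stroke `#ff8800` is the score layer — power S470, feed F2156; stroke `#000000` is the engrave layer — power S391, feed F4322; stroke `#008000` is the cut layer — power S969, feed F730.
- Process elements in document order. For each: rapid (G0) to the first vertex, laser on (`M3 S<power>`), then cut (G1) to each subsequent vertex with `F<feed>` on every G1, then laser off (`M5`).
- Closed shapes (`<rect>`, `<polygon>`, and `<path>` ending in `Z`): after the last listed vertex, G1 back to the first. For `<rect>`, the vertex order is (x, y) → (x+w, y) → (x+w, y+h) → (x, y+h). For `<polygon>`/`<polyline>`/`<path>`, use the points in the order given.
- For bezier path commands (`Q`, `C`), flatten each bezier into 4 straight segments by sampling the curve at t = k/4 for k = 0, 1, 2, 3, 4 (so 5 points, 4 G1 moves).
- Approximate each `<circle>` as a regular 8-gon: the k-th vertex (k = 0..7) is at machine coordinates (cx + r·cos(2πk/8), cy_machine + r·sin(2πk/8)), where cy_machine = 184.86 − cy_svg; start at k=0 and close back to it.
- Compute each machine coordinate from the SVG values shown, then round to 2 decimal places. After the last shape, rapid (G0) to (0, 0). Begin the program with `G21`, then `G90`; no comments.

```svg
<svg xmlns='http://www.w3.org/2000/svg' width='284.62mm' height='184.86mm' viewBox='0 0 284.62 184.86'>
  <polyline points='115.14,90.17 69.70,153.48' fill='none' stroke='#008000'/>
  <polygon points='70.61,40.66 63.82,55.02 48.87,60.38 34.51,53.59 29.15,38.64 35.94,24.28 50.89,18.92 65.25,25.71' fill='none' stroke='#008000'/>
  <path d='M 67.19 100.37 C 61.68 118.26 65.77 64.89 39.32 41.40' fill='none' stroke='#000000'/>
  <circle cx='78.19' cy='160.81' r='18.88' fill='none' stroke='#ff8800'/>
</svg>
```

G21
G90
G0 X115.14 Y94.69
M3 S969
G1 X69.70 Y31.38 F730
M5
G0 X70.61 Y144.20
M3 S969
G1 X63.82 Y129.84 F730
G1 X48.87 Y124.48 F730
G1 X34.51 Y131.27 F730
G1 X29.15 Y146.22 F730
G1 X35.94 Y160.58 F730
G1 X50.89 Y165.94 F730
G1 X65.25 Y159.15 F730
G1 X70.61 Y144.20 F730
M5
G0 X67.19 Y84.49
M3 S391
G1 X64.23 Y82.85 F4322
G1 X61.11 Y98.46 F4322
G1 X54.06 Y121.82 F4322
G1 X39.32 Y143.46 F4322
M5
G0 X97.07 Y24.05
M3 S470
G1 X91.54 Y37.40 F2156
G1 X78.19 Y42.93 F2156
G1 X64.84 Y37.40 F2156
G1 X59.31 Y24.05 F2156
G1 X64.84 Y10.70 F2156
G1 X78.19 Y5.17 F2156
G1 X91.54 Y10.70 F2156
G1 X97.07 Y24.05 F2156
M5
G0 X0.00 Y0.00

1 u = 1 mm; y_m = 184.86 − y.

[1] `<polyline>` line segment, #008000→cut S969 F730: (115.14,94.69) → (69.70,31.38)

[2] `<polygon>` regular polygon, #008000→cut S969 F730: (70.61,144.20) → (63.82,129.84) → (48.87,124.48) → (34.51,131.27) → (29.15,146.22) → (35.94,160.58) → (50.89,165.94) → (65.25,159.15) → (70.61,144.20) (closed)

[3] `<path>` cubic bezier, #000000→engrave S391 F4322: (67.19,84.49) → (64.23,82.85) → (61.11,98.46) → (54.06,121.82) → (39.32,143.46)

[4] `<circle>` circle, #ff8800→score S470 F2156: (97.07,24.05) → (91.54,37.40) → (78.19,42.93) → (64.84,37.40) → (59.31,24.05) → (64.84,10.70) → (78.19,5.17) → (91.54,10.70) → (97.07,24.05) (closed)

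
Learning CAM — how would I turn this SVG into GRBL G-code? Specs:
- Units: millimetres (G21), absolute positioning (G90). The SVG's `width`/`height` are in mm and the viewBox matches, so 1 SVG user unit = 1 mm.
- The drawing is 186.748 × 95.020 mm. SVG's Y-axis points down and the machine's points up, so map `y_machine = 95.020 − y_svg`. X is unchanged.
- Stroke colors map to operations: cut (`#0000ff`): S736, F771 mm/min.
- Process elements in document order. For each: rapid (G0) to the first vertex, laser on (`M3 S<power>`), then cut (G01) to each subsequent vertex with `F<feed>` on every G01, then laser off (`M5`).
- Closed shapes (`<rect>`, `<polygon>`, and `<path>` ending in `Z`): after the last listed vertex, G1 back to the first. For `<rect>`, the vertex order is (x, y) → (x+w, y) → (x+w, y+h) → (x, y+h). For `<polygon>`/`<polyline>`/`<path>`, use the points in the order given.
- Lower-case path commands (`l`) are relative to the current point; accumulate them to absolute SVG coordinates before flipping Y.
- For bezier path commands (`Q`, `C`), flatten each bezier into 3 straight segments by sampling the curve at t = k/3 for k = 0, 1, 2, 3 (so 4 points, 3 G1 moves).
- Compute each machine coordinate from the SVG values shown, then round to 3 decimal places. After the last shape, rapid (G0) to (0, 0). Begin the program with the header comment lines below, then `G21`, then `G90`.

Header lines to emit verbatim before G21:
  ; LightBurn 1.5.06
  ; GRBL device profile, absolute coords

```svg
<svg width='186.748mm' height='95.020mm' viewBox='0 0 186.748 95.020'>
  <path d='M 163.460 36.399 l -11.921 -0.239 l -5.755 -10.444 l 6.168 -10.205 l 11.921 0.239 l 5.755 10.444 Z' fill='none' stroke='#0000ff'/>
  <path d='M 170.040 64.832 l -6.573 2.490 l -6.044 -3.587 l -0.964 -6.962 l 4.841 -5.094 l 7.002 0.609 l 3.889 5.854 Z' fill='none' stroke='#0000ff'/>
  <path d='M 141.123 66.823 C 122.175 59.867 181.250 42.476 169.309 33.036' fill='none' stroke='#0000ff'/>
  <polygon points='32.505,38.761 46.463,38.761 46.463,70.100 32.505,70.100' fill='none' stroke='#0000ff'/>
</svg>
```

Since the viewBox matches the mm dimensions, user units are millimetres directly. The only transform is the Y-flip y_m = 95.020 − y_svg.

Shape 1 is a regular polygon drawn with `<path>`. Its stroke #0000ff means cut at S736, F771. After flipping Y the toolpath is (163.460,58.621) → (151.539,58.860) → (145.784,69.304) → (151.952,79.509) → (163.873,79.270) → (169.628,68.826) → (163.460,58.621), returning to the start.

Shape 2 is a regular polygon drawn with `<path>`. Its stroke #0000ff means cut at S736, F771. After flipping Y the toolpath is (170.040,30.188) → (163.467,27.698) → (157.423,31.285) → (156.459,38.247) → (161.300,43.341) → (168.302,42.732) → (172.191,36.878) → (170.040,30.188), returning to the start.

Shape 3 is a cubic bezier drawn with `<path>`. Its stroke #0000ff means cut at S736, F771. After flipping Y the toolpath is (141.123,28.197) → (142.663,37.950) → (163.098,50.575) → (169.309,61.984).

Shape 4 is a rectangle drawn with `<polygon>`. Its stroke #0000ff means cut at S736, F771. After flipping Y the toolpath is (32.505,56.259) → (46.463,56.259) → (46.463,24.920) → (32.505,24.920) → (32.505,56.259), returning to the start.

; LightBurn 1.5.06
; GRBL device profile, absolute coords
G21
G90
G0 X163.460 Y58.621
M3 S736
G01 X151.539 Y58.860 F771
G01 X145.784 Y69.304 F771
G01 X151.952 Y79.509 F771
G01 X163.873 Y79.270 F771
G01 X169.628 Y68.826 F771
G01 X163.460 Y58.621 F771
M5
G0 X170.040 Y30.188
M3 S736
G01 X163.467 Y27.698 F771
G01 X157.423 Y31.285 F771
G01 X156.459 Y38.247 F771
G01 X161.300 Y43.341 F771
G01 X168.302 Y42.732 F771
G01 X172.191 Y36.878 F771
G01 X170.040 Y30.188 F771
M5
G0 X141.123 Y28.197
M3 S736
G01 X142.663 Y37.950 F771
G01 X163.098 Y50.575 F771
G01 X169.309 Y61.984 F771
M5
G0 X32.505 Y56.259
M3 S736
G01 X46.463 Y56.259 F771
G01 X46.463 Y24.920 F771
G01 X32.505 Y24.920 F771
G01 X32.505 Y56.259 F771
M5
G0 X0.000 Y0.000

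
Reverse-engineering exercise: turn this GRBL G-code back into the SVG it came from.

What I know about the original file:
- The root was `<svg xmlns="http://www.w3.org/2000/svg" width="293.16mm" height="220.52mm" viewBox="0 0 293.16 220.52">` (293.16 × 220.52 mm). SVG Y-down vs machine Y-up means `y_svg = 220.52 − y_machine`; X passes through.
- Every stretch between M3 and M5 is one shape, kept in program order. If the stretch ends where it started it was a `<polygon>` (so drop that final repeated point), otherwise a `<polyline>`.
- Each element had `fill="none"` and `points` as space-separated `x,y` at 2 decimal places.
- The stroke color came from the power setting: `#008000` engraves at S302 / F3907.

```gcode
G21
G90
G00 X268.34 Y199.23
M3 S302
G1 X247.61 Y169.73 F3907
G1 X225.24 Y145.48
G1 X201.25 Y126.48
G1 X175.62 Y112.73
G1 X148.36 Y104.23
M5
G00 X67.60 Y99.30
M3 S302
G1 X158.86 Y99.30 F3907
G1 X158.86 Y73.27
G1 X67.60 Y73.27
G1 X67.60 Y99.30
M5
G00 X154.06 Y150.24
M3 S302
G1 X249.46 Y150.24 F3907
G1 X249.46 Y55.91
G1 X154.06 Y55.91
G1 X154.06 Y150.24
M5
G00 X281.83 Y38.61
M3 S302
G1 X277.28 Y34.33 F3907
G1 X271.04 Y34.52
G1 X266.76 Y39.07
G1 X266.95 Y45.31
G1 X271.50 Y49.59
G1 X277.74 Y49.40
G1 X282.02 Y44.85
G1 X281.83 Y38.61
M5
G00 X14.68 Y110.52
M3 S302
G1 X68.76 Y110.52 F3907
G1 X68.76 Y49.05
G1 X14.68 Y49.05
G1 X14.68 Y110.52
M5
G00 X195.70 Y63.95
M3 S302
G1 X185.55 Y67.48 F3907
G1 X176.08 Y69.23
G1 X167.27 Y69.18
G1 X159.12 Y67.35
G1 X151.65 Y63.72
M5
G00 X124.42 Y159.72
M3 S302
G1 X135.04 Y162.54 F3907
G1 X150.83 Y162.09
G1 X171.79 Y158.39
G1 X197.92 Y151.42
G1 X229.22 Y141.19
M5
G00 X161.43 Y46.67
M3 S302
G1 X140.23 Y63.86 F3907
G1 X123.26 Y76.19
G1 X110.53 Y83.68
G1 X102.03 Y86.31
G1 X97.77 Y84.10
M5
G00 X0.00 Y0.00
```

y_svg = 220.52 − y_m. Every run uses S302, so all elements get stroke `#008000` (engrave).

[1] open run; points: 268.34,21.29 247.61,50.79 225.24,75.04 201.25,94.04 175.62,107.79 148.36,116.29

[2] closed run; points: 67.60,121.22 158.86,121.22 158.86,147.25 67.60,147.25

[3] closed run; points: 154.06,70.28 249.46,70.28 249.46,164.61 154.06,164.61

[4] closed run; points: 281.83,181.91 277.28,186.19 271.04,186.00 266.76,181.45 266.95,175.21 271.50,170.93 277.74,171.12 282.02,175.67

[5] closed run; points: 14.68,110.00 68.76,110.00 68.76,171.47 14.68,171.47

[6] open run; points: 195.70,156.57 185.55,153.04 176.08,151.29 167.27,151.34 159.12,153.17 151.65,156.80

[7] open run; points: 124.42,60.80 135.04,57.98 150.83,58.43 171.79,62.13 197.92,69.10 229.22,79.33

[8] open run; points: 161.43,173.85 140.23,156.66 123.26,144.33 110.53,136.84 102.03,134.21 97.77,136.42

<svg xmlns="http://www.w3.org/2000/svg" width="293.16mm" height="220.52mm" viewBox="0 0 293.16 220.52">
  <polyline points="268.34,21.29 247.61,50.79 225.24,75.04 201.25,94.04 175.62,107.79 148.36,116.29" fill="none" stroke="#008000"/>
  <polygon points="67.60,121.22 158.86,121.22 158.86,147.25 67.60,147.25" fill="none" stroke="#008000"/>
  <polygon points="154.06,70.28 249.46,70.28 249.46,164.61 154.06,164.61" fill="none" stroke="#008000"/>
  <polygon points="281.83,181.91 277.28,186.19 271.04,186.00 266.76,181.45 266.95,175.21 271.50,170.93 277.74,171.12 282.02,175.67" fill="none" stroke="#008000"/>
  <polygon points="14.68,110.00 68.76,110.00 68.76,171.47 14.68,171.47" fill="none" stroke="#008000"/>
  <polyline points="195.70,156.57 185.55,153.04 176.08,151.29 167.27,151.34 159.12,153.17 151.65,156.80" fill="none" stroke="#008000"/>
  <polyline points="124.42,60.80 135.04,57.98 150.83,58.43 171.79,62.13 197.92,69.10 229.22,79.33" fill="none" stroke="#008000"/>
  <polyline points="161.43,173.85 140.23,156.66 123.26,144.33 110.53,136.84 102.03,134.21 97.77,136.42" fill="none" stroke="#008000"/>
</svg>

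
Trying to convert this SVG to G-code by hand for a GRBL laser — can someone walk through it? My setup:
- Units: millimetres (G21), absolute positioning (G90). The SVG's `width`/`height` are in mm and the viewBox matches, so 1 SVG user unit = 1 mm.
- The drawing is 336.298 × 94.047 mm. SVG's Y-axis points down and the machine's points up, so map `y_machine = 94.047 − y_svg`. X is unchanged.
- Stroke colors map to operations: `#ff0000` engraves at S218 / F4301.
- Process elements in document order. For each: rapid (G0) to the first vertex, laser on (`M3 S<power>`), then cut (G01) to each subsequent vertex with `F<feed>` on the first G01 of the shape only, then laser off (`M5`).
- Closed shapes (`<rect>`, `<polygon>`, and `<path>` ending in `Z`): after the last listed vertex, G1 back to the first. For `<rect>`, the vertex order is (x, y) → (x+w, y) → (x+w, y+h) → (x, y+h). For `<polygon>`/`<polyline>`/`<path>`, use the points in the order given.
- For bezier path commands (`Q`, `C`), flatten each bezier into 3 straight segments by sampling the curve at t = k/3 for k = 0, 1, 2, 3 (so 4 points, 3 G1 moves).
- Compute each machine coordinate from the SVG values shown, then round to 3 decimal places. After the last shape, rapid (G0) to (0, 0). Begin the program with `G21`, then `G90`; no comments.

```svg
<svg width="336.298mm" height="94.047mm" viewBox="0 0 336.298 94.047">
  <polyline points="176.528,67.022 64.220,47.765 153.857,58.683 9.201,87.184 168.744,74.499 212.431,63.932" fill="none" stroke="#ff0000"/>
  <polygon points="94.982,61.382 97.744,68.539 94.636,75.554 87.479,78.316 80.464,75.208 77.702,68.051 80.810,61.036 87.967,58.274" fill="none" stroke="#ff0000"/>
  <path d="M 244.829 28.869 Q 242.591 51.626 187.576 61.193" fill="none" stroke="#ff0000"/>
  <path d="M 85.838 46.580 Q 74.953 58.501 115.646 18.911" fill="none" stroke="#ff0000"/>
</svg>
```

G21
G90
G0 X176.528 Y27.025
M3 S218
G01 X64.220 Y46.282 F4301
G01 X153.857 Y35.364
G01 X9.201 Y6.863
G01 X168.744 Y19.548
G01 X212.431 Y30.115
M5
G0 X94.982 Y32.665
M3 S218
G01 X97.744 Y25.508 F4301
G01 X94.636 Y18.493
G01 X87.479 Y15.731
G01 X80.464 Y18.839
G01 X77.702 Y25.996
G01 X80.810 Y33.011
G01 X87.967 Y35.773
G01 X94.982 Y32.665
M5
G0 X244.829 Y65.178
M3 S218
G01 X237.473 Y51.472 F4301
G01 X218.389 Y40.698
G01 X187.576 Y32.854
M5
G0 X85.838 Y47.467
M3 S218
G01 X84.312 Y45.243 F4301
G01 X94.248 Y54.466
G01 X115.646 Y75.136
M5
G0 X0.000 Y0.000

viewBox `0 0 336.298 94.047` with mm width/height → 1 unit = 1 mm. Flip: y_m = 94.047 − y_svg.

**Shape 1** — `<polyline>` open polyline, stroke `#ff0000` → engrave (S218, F4301). Machine vertices: (176.528,27.025) → (64.220,46.282) → (153.857,35.364) → (9.201,6.863) → (168.744,19.548) → (212.431,30.115). Open path.

**Shape 2** — `<polygon>` regular polygon, stroke `#ff0000` → engrave (S218, F4301). Machine vertices: (94.982,32.665) → (97.744,25.508) → (94.636,18.493) → (87.479,15.731) → (80.464,18.839) → (77.702,25.996) → (80.810,33.011) → (87.967,35.773) → (94.982,32.665). Closed: final G1 returns to the first vertex.

**Shape 3** — `<path>` quadratic bezier, stroke `#ff0000` → engrave (S218, F4301). Control points (SVG): P0=(244.829,28.869), P1=(242.591,51.626), P2=(187.576,61.193); sampled at t=k/3. Machine vertices: (244.829,65.178) → (237.473,51.472) → (218.389,40.698) → (187.576,32.854). Open path.

**Shape 4** — `<path>` quadratic bezier, stroke `#ff0000` → engrave (S218, F4301). Control points (SVG): P0=(85.838,46.580), P1=(74.953,58.501), P2=(115.646,18.911); sampled at t=k/3. Machine vertices: (85.838,47.467) → (84.312,45.243) → (94.248,54.466) → (115.646,75.136). Open path.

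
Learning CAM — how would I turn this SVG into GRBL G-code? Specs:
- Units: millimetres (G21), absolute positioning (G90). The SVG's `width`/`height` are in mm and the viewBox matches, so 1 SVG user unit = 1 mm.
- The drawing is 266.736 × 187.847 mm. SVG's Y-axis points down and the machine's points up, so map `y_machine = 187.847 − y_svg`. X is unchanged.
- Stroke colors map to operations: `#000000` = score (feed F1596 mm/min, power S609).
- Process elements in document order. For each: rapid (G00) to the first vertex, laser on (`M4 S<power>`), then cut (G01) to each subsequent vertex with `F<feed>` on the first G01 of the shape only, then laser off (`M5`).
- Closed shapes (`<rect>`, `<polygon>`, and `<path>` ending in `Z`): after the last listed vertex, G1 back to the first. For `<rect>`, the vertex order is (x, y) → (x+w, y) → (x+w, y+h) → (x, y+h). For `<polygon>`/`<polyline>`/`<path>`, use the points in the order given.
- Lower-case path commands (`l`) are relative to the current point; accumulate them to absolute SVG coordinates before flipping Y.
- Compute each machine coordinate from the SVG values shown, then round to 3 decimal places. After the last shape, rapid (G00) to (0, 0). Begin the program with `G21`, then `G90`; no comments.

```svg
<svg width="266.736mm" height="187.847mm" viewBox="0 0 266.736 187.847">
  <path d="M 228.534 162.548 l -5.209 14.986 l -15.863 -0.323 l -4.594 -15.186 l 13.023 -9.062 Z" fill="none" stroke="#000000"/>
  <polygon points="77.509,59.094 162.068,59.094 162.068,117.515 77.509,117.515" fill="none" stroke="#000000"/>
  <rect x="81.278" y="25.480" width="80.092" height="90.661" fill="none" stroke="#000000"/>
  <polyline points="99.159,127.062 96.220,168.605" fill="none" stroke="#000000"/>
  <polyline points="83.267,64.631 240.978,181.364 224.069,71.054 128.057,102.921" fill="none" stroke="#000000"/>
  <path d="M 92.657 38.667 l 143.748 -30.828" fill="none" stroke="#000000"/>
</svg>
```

Since the viewBox matches the mm dimensions, user units are millimetres directly. The only transform is the Y-flip y_m = 187.847 − y_svg.

Shape 1 is a regular polygon drawn with `<path>`. Its stroke #000000 means score at S609, F1596. After flipping Y the toolpath is (228.534,25.299) → (223.325,10.313) → (207.462,10.636) → (202.868,25.822) → (215.891,34.884) → (228.534,25.299), returning to the start.

Shape 2 is a rectangle drawn with `<polygon>`. Its stroke #000000 means score at S609, F1596. After flipping Y the toolpath is (77.509,128.753) → (162.068,128.753) → (162.068,70.332) → (77.509,70.332) → (77.509,128.753), returning to the start.

Shape 3 is a rectangle drawn with `<rect>`. Its stroke #000000 means score at S609, F1596. After flipping Y the toolpath is (81.278,162.367) → (161.370,162.367) → (161.370,71.706) → (81.278,71.706) → (81.278,162.367), returning to the start.

Shape 4 is a line segment drawn with `<polyline>`. Its stroke #000000 means score at S609, F1596. After flipping Y the toolpath is (99.159,60.785) → (96.220,19.242).

Shape 5 is a open polyline drawn with `<polyline>`. Its stroke #000000 means score at S609, F1596. After flipping Y the toolpath is (83.267,123.216) → (240.978,6.483) → (224.069,116.793) → (128.057,84.926).

Shape 6 is a line segment drawn with `<path>`. Its stroke #000000 means score at S609, F1596. After flipping Y the toolpath is (92.657,149.180) → (236.405,180.008).

G21
G90
G00 X228.534 Y25.299
M4 S609
G01 X223.325 Y10.313 F1596
G01 X207.462 Y10.636
G01 X202.868 Y25.822
G01 X215.891 Y34.884
G01 X228.534 Y25.299
M5
G00 X77.509 Y128.753
M4 S609
G01 X162.068 Y128.753 F1596
G01 X162.068 Y70.332
G01 X77.509 Y70.332
G01 X77.509 Y128.753
M5
G00 X81.278 Y162.367
M4 S609
G01 X161.370 Y162.367 F1596
G01 X161.370 Y71.706
G01 X81.278 Y71.706
G01 X81.278 Y162.367
M5
G00 X99.159 Y60.785
M4 S609
G01 X96.220 Y19.242 F1596
M5
G00 X83.267 Y123.216
M4 S609
G01 X240.978 Y6.483 F1596
G01 X224.069 Y116.793
G01 X128.057 Y84.926
M5
G00 X92.657 Y149.180
M4 S609
G01 X236.405 Y180.008 F1596
M5
G00 X0.000 Y0.000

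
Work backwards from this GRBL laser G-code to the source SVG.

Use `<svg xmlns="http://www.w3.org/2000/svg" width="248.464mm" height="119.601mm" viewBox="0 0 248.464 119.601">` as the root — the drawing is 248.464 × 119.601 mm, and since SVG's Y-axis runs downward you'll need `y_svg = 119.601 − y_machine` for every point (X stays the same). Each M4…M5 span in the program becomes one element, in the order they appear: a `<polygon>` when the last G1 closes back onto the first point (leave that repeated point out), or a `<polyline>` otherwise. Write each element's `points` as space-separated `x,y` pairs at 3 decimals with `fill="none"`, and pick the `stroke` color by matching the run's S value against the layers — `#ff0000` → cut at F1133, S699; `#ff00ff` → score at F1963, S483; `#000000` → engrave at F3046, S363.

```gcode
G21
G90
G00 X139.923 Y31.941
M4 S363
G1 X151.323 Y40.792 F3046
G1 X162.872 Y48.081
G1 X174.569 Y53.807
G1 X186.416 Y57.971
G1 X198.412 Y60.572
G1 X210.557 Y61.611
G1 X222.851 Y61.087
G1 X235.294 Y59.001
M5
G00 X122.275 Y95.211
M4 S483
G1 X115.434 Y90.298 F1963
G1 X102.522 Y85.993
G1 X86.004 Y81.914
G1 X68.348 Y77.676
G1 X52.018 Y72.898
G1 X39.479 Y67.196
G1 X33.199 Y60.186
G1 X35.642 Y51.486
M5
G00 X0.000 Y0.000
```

y_svg = 119.601 − y_m.

[1] S363→`#000000` (engrave); open run; points: 139.923,87.660 151.323,78.809 162.872,71.520 174.569,65.794 186.416,61.630 198.412,59.029 210.557,57.990 222.851,58.514 235.294,60.600

[2] S483→`#ff00ff` (score); open run; points: 122.275,24.390 115.434,29.303 102.522,33.608 86.004,37.687 68.348,41.925 52.018,46.703 39.479,52.405 33.199,59.415 35.642,68.115

<svg xmlns="http://www.w3.org/2000/svg" width="248.464mm" height="119.601mm" viewBox="0 0 248.464 119.601">
  <polyline points="139.923,87.660 151.323,78.809 162.872,71.520 174.569,65.794 186.416,61.630 198.412,59.029 210.557,57.990 222.851,58.514 235.294,60.600" fill="none" stroke="#000000"/>
  <polyline points="122.275,24.390 115.434,29.303 102.522,33.608 86.004,37.687 68.348,41.925 52.018,46.703 39.479,52.405 33.199,59.415 35.642,68.115" fill="none" stroke="#ff00ff"/>
</svg>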